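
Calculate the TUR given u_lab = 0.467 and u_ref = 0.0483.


TUR = u_lab / u_ref
= 0.467 / 0.0483
= 9.6687

9.6687


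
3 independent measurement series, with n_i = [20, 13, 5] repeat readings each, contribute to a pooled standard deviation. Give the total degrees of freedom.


nu = sum_i (n_i - 1)
nu = ((20 - 1) + (13 - 1) + (5 - 1))
nu = 19 + 12 + 4
nu = 35

35


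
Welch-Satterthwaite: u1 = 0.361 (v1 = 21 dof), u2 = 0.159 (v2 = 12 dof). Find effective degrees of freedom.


uc = sqrt(u1^2 + u2^2) = sqrt(0.361^2 + 0.159^2) = 0.39446419
v_eff = uc^4 / (u1^4/v1 + u2^4/v2)
= 0.39446419^4 / (0.361^4/21 + 0.159^4/12)
= 0.024211982 / 0.00086200184
v_eff = 28.0881

28.0881


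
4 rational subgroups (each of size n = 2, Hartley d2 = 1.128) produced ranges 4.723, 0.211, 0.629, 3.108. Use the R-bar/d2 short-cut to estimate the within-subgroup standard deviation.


R_bar = (4.723 + 0.211 + 0.629 + 3.108) / 4
R_bar = 8.671 / 4 = 2.16775
sigma_hat = R_bar / d2 = 2.16775 / 1.128 = 1.9218

1.9218


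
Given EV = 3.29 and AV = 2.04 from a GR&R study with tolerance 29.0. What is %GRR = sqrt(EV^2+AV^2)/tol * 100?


GRR = sqrt(EV^2 + AV^2) = sqrt(3.29^2 + 2.04^2) = 3.8711368
%GRR = GRR / tol * 100 = 3.8711368 / 29.0 * 100
%GRR = 13.3487

13.3487


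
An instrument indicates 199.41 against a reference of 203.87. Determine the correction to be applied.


Correction = standard - reading
= 203.87 - 199.41
= 4.4600

4.4600


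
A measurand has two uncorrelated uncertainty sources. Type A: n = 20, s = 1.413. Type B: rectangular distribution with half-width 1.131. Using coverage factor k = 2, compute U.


u_A = s / sqrt(n) = 1.413 / sqrt(20) = 0.31595641
u_B = half_width / sqrt(3) = 1.131 / sqrt(3) = 0.65298315
uc = sqrt(u_A^2 + u_B^2) = sqrt(0.31595641^2 + 0.65298315^2) = 0.72540709
U = k * uc = 2 * 0.72540709
U = 1.4508

1.4508


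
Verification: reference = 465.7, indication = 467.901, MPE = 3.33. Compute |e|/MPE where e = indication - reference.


e = indication - reference = 467.901 - 465.7 = 2.2010
|e| = 2.2010
ratio = |e| / MPE = 2.2010 / 3.33
ratio = 0.6610

0.6610


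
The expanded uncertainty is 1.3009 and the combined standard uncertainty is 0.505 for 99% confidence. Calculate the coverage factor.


k = U / uc
k = 1.3009 / 0.505
k = 2.576

2.576


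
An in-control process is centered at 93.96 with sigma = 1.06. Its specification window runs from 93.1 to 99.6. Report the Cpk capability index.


Cpu = (USL - mean) / (3*sigma) = (99.6 - 93.96) / (3*1.06) = 1.7736
Cpl = (mean - LSL) / (3*sigma) = (93.96 - 93.1) / (3*1.06) = 0.2704
Cpk = min(Cpu, Cpl) = 0.2704

0.2704


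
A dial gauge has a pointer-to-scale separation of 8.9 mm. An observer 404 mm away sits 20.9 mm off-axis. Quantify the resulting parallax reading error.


error = h * offset / d
= 8.9 * 20.9 / 404
= 0.4604

0.4604


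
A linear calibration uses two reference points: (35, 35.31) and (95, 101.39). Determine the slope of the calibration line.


slope = (y2 - y1) / (x2 - x1)
= (101.39 - 35.31) / (95 - 35)
= 66.0800 / 60
= 1.1013

1.1013


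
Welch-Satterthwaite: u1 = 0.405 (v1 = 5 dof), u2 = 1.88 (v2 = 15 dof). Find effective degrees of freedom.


uc = sqrt(u1^2 + u2^2) = sqrt(0.405^2 + 1.88^2) = 1.923129
v_eff = uc^4 / (u1^4/v1 + u2^4/v2)
= 1.923129^4 / (0.405^4/5 + 1.88^4/15)
= 13.678349 / 0.83817973
v_eff = 16.3191

16.3191


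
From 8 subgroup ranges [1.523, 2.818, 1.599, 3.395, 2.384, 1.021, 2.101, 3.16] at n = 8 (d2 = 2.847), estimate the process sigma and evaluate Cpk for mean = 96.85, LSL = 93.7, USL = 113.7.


R_bar = (1.523 + 2.818 + 1.599 + 3.395 + 2.384 + 1.021 + 2.101 + 3.16) / 8 = 2.250125
sigma = R_bar / d2 = 2.250125 / 2.847 = 0.79034949
Cp = (USL - LSL)/(6*sigma) = (113.7 - 93.7)/(6*0.79034949) = 4.2175
Cpu = (113.7 - 96.85)/(3*0.79034949) = 7.1066
Cpl = (96.85 - 93.7)/(3*0.79034949) = 1.3285
Cpk = min(Cpu, Cpl) = 1.3285

1.3285


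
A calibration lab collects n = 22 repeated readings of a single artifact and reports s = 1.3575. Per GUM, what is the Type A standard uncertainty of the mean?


u_A = s / sqrt(n)
u_A = 1.3575 / sqrt(22)
u_A = 1.3575 / 4.6904158
u_A = 0.2894

0.2894


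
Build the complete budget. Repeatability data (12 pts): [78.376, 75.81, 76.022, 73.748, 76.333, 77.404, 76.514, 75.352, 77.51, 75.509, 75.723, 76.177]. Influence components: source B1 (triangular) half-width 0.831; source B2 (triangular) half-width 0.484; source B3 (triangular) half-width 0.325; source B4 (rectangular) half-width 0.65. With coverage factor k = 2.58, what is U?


mean = (78.376 + 75.81 + 76.022 + 73.748 + 76.333 + 77.404 + 76.514 + 75.352 + 77.51 + 75.509 + 75.723 + 76.177) / 12 = 76.2065
s = sqrt(sum((x - mean)^2)/(n-1)) = 1.1922935
u_A = s / sqrt(n) = 1.1922935 / sqrt(12) = 0.34418549
u_B1 = 0.831 / sqrt(6) = 0.33925433
u_B2 = 0.484 / sqrt(6) = 0.19759217
u_B3 = 0.325 / sqrt(6) = 0.13268069
u_B4 = 0.65 / sqrt(3) = 0.37527767
uc = sqrt(0.34418549^2 + 0.33925433^2 + 0.19759217^2 + 0.13268069^2 + 0.37527767^2) = 0.65653432
U = k * uc = 2.58 * 0.65653432
U = 1.6939

1.6939


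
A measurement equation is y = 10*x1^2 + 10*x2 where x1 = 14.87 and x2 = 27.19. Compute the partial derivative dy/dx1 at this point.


y = 10*x1^2 + 10*x2
dy/dx1 = 2*10*x1
Evaluate at x1 = 14.87: c1 = 20 * 14.87
c1 = 297.4000

297.4000


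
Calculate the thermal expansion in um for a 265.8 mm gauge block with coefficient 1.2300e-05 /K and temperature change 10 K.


dL = L * alpha * dT
= 265.8 * 1.2300e-05 * 10
= 0.0326934 mm
dL_um = 0.0326934 * 1000 = 32.6934 um

32.6934


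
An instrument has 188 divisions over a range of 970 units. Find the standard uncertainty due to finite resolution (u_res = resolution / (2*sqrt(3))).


resolution = range / divisions
resolution = 970 / 188 = 5.1595745
u_res = resolution / (2*sqrt(3))
u_res = 5.1595745 / 3.4641016
u_res = 1.4894

1.4894


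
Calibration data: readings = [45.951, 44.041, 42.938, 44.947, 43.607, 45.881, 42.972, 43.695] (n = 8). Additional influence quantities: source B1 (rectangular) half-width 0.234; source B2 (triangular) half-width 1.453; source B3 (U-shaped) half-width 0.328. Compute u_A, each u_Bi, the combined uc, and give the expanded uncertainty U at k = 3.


mean = (45.951 + 44.041 + 42.938 + 44.947 + 43.607 + 45.881 + 42.972 + 43.695) / 8 = 44.254
s = sqrt(sum((x - mean)^2)/(n-1)) = 1.2046947
u_A = s / sqrt(n) = 1.2046947 / sqrt(8) = 0.4259239
u_B1 = 0.234 / sqrt(3) = 0.13509996
u_B2 = 1.453 / sqrt(6) = 0.59318477
u_B3 = 0.328 / sqrt(2) = 0.23193102
uc = sqrt(0.4259239^2 + 0.13509996^2 + 0.59318477^2 + 0.23193102^2) = 0.77802528
U = k * uc = 3 * 0.77802528
U = 2.3341

2.3341


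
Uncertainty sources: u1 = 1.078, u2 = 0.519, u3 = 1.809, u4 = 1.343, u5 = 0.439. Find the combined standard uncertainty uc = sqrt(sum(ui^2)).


uc = sqrt(1.078^2 + 0.519^2 + 1.809^2 + 1.343^2 + 0.439^2)
uc = sqrt(6.700296)
uc = 2.5885

2.5885


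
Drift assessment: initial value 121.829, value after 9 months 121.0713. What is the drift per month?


rate = (v2 - v1) / months
= (121.0713 - 121.829) / 9
= -0.7577 / 9
= -0.0842

-0.0842


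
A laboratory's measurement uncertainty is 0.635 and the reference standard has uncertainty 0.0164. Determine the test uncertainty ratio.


TUR = u_lab / u_ref
= 0.635 / 0.0164
= 38.7195

38.7195


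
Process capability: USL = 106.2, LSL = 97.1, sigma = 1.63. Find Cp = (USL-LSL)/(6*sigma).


Cp = (USL - LSL) / (6 * sigma)
= (106.2 - 97.1) / (6 * 1.63)
= 9.1000 / 9.7800
= 0.9305

0.9305


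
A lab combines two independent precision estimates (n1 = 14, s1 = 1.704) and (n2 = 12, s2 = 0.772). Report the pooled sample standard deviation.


s_p = sqrt(((n1-1)*s1^2 + (n2-1)*s2^2) / (n1+n2-2))
numerator = (14-1)*1.704^2 + (12-1)*0.772^2 = 37.747008 + 6.555824 = 44.302832
denominator = 14 + 12 - 2 = 24
s_p^2 = 44.302832 / 24 = 1.8459513
s_p = sqrt(1.8459513) = 1.3587

1.3587


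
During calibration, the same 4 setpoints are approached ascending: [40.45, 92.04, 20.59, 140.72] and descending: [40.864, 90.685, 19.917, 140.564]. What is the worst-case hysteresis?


|40.45 - 40.864| = 0.4140
|92.04 - 90.685| = 1.3550
|20.59 - 19.917| = 0.6730
|140.72 - 140.564| = 0.1560
hysteresis = max(diffs) = 1.3550

1.3550


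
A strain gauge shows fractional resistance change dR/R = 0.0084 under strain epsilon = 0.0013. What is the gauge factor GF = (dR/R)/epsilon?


GF = (dR/R) / epsilon
= 0.0084 / 0.0013
= 6.4615

6.4615


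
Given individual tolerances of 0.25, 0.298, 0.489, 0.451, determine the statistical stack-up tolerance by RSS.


RSS = sqrt(0.25^2 + 0.298^2 + 0.489^2 + 0.451^2)
= sqrt(0.593826)
= 0.7706

0.7706


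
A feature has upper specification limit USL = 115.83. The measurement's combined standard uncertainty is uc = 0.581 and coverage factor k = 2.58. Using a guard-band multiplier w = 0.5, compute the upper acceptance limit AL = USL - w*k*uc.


U = k * uc = 2.58 * 0.581 = 1.49898
guard band g = w * U = 0.5 * 1.49898 = 0.74949
AL = USL - g = 115.83 - 0.74949
AL = 115.0805

115.0805


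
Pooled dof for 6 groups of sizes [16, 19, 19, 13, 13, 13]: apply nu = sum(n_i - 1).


nu = sum_i (n_i - 1)
nu = ((16 - 1) + (19 - 1) + (19 - 1) + (13 - 1) + (13 - 1) + (13 - 1))
nu = 15 + 18 + 18 + 12 + 12 + 12
nu = 87

87


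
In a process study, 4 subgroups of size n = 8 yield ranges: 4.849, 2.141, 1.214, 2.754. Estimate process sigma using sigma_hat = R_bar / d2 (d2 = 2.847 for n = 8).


R_bar = (4.849 + 2.141 + 1.214 + 2.754) / 4
R_bar = 10.958 / 4 = 2.7395
sigma_hat = R_bar / d2 = 2.7395 / 2.847 = 0.9622

0.9622


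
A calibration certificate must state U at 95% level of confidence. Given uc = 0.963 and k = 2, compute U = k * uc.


U = k * uc
U = 2 * 0.963
U = 1.9260

1.9260


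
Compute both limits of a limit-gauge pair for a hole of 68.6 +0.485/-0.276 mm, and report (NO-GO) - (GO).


GO = nominal - lower_tol (smallest hole = maximum material condition)
GO = 68.6 - 0.276 = 68.324
NO-GO = nominal + upper_tol (largest hole = least material condition)
NO-GO = 68.6 + 0.485 = 69.085
spread = NO-GO - GO = 69.085 - 68.324 = 0.7610

0.7610


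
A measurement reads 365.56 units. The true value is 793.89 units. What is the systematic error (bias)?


Systematic error = measured - true
= 365.56 - 793.89
= -428.3300

-428.3300


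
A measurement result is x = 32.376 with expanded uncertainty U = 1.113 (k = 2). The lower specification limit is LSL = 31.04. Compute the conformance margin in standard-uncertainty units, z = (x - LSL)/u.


u = U / k = 1.113 / 2 = 0.5565
margin = |LSL - x| = |31.04 - 32.376| = 1.336
z = margin / u = 1.336 / 0.5565
z = 2.4007

2.4007


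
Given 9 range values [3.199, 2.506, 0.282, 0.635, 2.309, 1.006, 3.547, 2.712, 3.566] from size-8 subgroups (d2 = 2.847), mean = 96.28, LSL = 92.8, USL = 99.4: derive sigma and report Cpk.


R_bar = (3.199 + 2.506 + 0.282 + 0.635 + 2.309 + 1.006 + 3.547 + 2.712 + 3.566) / 9 = 2.1957778
sigma = R_bar / d2 = 2.1957778 / 2.847 = 0.7712602
Cp = (USL - LSL)/(6*sigma) = (99.4 - 92.8)/(6*0.7712602) = 1.4262
Cpu = (99.4 - 96.28)/(3*0.7712602) = 1.3484
Cpl = (96.28 - 92.8)/(3*0.7712602) = 1.5040
Cpk = min(Cpu, Cpl) = 1.3484

1.3484


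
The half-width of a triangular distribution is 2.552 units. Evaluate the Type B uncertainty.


u_B = half_width / sqrt(6)
u_B = 2.552 / 2.4494897
u_B = 1.0418

1.0418


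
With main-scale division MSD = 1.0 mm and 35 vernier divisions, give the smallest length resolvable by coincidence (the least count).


LC = MSD / n_div
= 1.0 / 35
= 0.0286

0.0286


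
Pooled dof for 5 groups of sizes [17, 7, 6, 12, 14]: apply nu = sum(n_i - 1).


nu = sum_i (n_i - 1)
nu = ((17 - 1) + (7 - 1) + (6 - 1) + (12 - 1) + (14 - 1))
nu = 16 + 6 + 5 + 11 + 13
nu = 51

51


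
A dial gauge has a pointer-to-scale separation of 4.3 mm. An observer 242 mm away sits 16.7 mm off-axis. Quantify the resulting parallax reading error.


error = h * offset / d
= 4.3 * 16.7 / 242
= 0.2967

0.2967


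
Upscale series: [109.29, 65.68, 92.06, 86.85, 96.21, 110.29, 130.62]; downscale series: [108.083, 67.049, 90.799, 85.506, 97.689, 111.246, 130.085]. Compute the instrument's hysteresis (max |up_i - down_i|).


|109.29 - 108.083| = 1.2070
|65.68 - 67.049| = 1.3690
|92.06 - 90.799| = 1.2610
|86.85 - 85.506| = 1.3440
|96.21 - 97.689| = 1.4790
|110.29 - 111.246| = 0.9560
|130.62 - 130.085| = 0.5350
hysteresis = max(diffs) = 1.4790

1.4790


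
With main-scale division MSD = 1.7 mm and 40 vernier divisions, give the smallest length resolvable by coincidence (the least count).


LC = MSD / n_div
= 1.7 / 40
= 0.0425

0.0425


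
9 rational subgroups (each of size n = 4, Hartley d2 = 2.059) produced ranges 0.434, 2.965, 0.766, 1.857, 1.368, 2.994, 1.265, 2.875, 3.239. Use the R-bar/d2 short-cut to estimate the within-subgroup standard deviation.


R_bar = (0.434 + 2.965 + 0.766 + 1.857 + 1.368 + 2.994 + 1.265 + 2.875 + 3.239) / 9
R_bar = 17.763 / 9 = 1.9736667
sigma_hat = R_bar / d2 = 1.9736667 / 2.059 = 0.9586

0.9586


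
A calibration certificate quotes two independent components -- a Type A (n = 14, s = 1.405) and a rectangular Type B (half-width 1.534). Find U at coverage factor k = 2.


u_A = s / sqrt(n) = 1.405 / sqrt(14) = 0.37550204
u_B = half_width / sqrt(3) = 1.534 / sqrt(3) = 0.88565531
uc = sqrt(u_A^2 + u_B^2) = sqrt(0.37550204^2 + 0.88565531^2) = 0.96197043
U = k * uc = 2 * 0.96197043
U = 1.9239

1.9239


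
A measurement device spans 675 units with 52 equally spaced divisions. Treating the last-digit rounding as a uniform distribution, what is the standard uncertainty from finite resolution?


resolution = range / divisions
resolution = 675 / 52 = 12.980769
u_res = resolution / (2*sqrt(3))
u_res = 12.980769 / 3.4641016
u_res = 3.7472

3.7472


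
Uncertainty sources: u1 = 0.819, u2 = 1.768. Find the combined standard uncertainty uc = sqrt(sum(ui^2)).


uc = sqrt(0.819^2 + 1.768^2)
uc = sqrt(3.796585)
uc = 1.9485

1.9485


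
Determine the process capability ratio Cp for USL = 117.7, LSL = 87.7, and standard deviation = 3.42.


Cp = (USL - LSL) / (6 * sigma)
= (117.7 - 87.7) / (6 * 3.42)
= 30.0000 / 20.5200
= 1.4620

1.4620


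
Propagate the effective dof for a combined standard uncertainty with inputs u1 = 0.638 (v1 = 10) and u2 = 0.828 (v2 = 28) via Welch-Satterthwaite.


uc = sqrt(u1^2 + u2^2) = sqrt(0.638^2 + 0.828^2) = 1.0452885
v_eff = uc^4 / (u1^4/v1 + u2^4/v2)
= 1.0452885^4 / (0.638^4/10 + 0.828^4/28)
= 1.1938361 / 0.033355104
v_eff = 35.7917

35.7917


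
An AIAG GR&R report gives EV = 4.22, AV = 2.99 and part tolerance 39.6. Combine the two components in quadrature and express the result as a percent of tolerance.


GRR = sqrt(EV^2 + AV^2) = sqrt(4.22^2 + 2.99^2) = 5.1718952
%GRR = GRR / tol * 100 = 5.1718952 / 39.6 * 100
%GRR = 13.0603

13.0603


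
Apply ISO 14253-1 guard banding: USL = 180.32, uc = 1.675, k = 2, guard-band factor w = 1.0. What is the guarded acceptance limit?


U = k * uc = 2 * 1.675 = 3.35
guard band g = w * U = 1.0 * 3.35 = 3.35
AL = USL - g = 180.32 - 3.35
AL = 176.9700

176.9700


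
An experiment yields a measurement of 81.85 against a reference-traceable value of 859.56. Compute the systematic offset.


Systematic error = measured - true
= 81.85 - 859.56
= -777.7100

-777.7100


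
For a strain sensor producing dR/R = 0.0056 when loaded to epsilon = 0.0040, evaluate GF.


GF = (dR/R) / epsilon
= 0.0056 / 0.0040
= 1.4000

1.4000


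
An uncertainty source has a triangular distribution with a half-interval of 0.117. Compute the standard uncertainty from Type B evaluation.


u_B = half_width / sqrt(6)
u_B = 0.117 / 2.4494897
u_B = 0.0478

0.0478


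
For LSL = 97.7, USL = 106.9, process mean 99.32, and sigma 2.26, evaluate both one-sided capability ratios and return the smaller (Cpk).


Cpu = (USL - mean) / (3*sigma) = (106.9 - 99.32) / (3*2.26) = 1.1180
Cpl = (mean - LSL) / (3*sigma) = (99.32 - 97.7) / (3*2.26) = 0.2389
Cpk = min(Cpu, Cpl) = 0.2389

0.2389


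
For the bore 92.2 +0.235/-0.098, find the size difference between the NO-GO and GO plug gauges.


GO = nominal - lower_tol (smallest hole = maximum material condition)
GO = 92.2 - 0.098 = 92.102
NO-GO = nominal + upper_tol (largest hole = least material condition)
NO-GO = 92.2 + 0.235 = 92.435
spread = NO-GO - GO = 92.435 - 92.102 = 0.3330

0.3330


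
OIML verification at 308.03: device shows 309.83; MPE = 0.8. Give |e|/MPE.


e = indication - reference = 309.83 - 308.03 = 1.8000
|e| = 1.8000
ratio = |e| / MPE = 1.8000 / 0.8
ratio = 2.2500

2.2500


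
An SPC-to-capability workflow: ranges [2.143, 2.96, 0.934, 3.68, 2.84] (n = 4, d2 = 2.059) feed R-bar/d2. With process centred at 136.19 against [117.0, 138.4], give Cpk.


R_bar = (2.143 + 2.96 + 0.934 + 3.68 + 2.84) / 5 = 2.5114
sigma = R_bar / d2 = 2.5114 / 2.059 = 1.2197183
Cp = (USL - LSL)/(6*sigma) = (138.4 - 117.0)/(6*1.2197183) = 2.9242
Cpu = (138.4 - 136.19)/(3*1.2197183) = 0.6040
Cpl = (136.19 - 117.0)/(3*1.2197183) = 5.2444
Cpk = min(Cpu, Cpl) = 0.6040

0.6040


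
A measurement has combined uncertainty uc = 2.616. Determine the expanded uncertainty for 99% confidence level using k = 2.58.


U = k * uc
U = 2.58 * 2.616
U = 6.7493

6.7493


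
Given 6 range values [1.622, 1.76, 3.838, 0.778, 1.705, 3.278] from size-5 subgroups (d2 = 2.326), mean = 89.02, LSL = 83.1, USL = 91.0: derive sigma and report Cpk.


R_bar = (1.622 + 1.76 + 3.838 + 0.778 + 1.705 + 3.278) / 6 = 2.1635
sigma = R_bar / d2 = 2.1635 / 2.326 = 0.93013758
Cp = (USL - LSL)/(6*sigma) = (91.0 - 83.1)/(6*0.93013758) = 1.4156
Cpu = (91.0 - 89.02)/(3*0.93013758) = 0.7096
Cpl = (89.02 - 83.1)/(3*0.93013758) = 2.1215
Cpk = min(Cpu, Cpl) = 0.7096

0.7096


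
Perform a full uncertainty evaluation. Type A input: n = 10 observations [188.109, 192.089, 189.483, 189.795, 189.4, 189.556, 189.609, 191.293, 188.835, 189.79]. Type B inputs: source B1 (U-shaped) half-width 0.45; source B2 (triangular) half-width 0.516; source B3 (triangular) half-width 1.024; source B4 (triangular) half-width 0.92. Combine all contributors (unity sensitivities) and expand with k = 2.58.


mean = (188.109 + 192.089 + 189.483 + 189.795 + 189.4 + 189.556 + 189.609 + 191.293 + 188.835 + 189.79) / 10 = 189.7959
s = sqrt(sum((x - mean)^2)/(n-1)) = 1.1360623
u_A = s / sqrt(n) = 1.1360623 / sqrt(10) = 0.35925444
u_B1 = 0.45 / sqrt(2) = 0.31819805
u_B2 = 0.516 / sqrt(6) = 0.21065612
u_B3 = 1.024 / sqrt(6) = 0.41804625
u_B4 = 0.92 / sqrt(6) = 0.37558843
uc = sqrt(0.35925444^2 + 0.31819805^2 + 0.21065612^2 + 0.41804625^2 + 0.37558843^2) = 0.7684524
U = k * uc = 2.58 * 0.7684524
U = 1.9826

1.9826


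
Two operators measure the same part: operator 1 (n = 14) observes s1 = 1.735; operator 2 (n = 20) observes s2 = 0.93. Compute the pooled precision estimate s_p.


s_p = sqrt(((n1-1)*s1^2 + (n2-1)*s2^2) / (n1+n2-2))
numerator = (14-1)*1.735^2 + (20-1)*0.93^2 = 39.132925 + 16.4331 = 55.566025
denominator = 14 + 20 - 2 = 32
s_p^2 = 55.566025 / 32 = 1.7364383
s_p = sqrt(1.7364383) = 1.3177

1.3177


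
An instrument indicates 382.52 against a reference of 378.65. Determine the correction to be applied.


Correction = standard - reading
= 378.65 - 382.52
= -3.8700

-3.8700


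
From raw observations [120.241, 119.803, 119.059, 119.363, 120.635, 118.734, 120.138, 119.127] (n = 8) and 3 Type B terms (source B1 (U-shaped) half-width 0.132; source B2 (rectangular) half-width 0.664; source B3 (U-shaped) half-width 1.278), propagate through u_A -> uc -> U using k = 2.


mean = (120.241 + 119.803 + 119.059 + 119.363 + 120.635 + 118.734 + 120.138 + 119.127) / 8 = 119.6375
s = sqrt(sum((x - mean)^2)/(n-1)) = 0.6680509
u_A = s / sqrt(n) = 0.6680509 / sqrt(8) = 0.23619166
u_B1 = 0.132 / sqrt(2) = 0.093338095
u_B2 = 0.664 / sqrt(3) = 0.38336058
u_B3 = 1.278 / sqrt(2) = 0.90368247
uc = sqrt(0.23619166^2 + 0.093338095^2 + 0.38336058^2 + 0.90368247^2) = 1.0139555
U = k * uc = 2 * 1.0139555
U = 2.0279

2.0279


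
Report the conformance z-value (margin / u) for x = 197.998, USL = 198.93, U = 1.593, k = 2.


u = U / k = 1.593 / 2 = 0.7965
margin = |USL - x| = |198.93 - 197.998| = 0.932
z = margin / u = 0.932 / 0.7965
z = 1.1701

1.1701


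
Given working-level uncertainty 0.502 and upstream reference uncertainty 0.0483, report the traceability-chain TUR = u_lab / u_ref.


TUR = u_lab / u_ref
= 0.502 / 0.0483
= 10.3934

10.3934


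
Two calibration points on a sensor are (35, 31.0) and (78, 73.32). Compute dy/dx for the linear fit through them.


slope = (y2 - y1) / (x2 - x1)
= (73.32 - 31.0) / (78 - 35)
= 42.3200 / 43
= 0.9842

0.9842


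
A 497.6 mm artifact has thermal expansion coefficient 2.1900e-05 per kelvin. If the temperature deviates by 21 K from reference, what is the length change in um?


dL = L * alpha * dT
= 497.6 * 2.1900e-05 * 21
= 0.2288462 mm
dL_um = 0.2288462 * 1000 = 228.8462 um

228.8462


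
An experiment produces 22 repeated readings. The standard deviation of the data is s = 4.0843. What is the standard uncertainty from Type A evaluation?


u_A = s / sqrt(n)
u_A = 4.0843 / sqrt(22)
u_A = 4.0843 / 4.6904158
u_A = 0.8708

0.8708


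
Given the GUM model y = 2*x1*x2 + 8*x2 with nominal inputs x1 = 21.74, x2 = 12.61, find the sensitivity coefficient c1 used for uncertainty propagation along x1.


y = 2*x1*x2 + 8*x2
dy/dx1 = 2*x2
Evaluate at x2 = 12.61: c1 = 2 * 12.61
c1 = 25.2200

25.2200


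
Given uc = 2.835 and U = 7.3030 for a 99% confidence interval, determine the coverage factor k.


k = U / uc
k = 7.3030 / 2.835
k = 2.576

2.576


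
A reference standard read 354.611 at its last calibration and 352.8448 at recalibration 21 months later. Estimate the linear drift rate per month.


rate = (v2 - v1) / months
= (352.8448 - 354.611) / 21
= -1.7662 / 21
= -0.0841

-0.0841


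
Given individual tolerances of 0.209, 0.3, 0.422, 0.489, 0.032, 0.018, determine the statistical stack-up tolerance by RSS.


RSS = sqrt(0.209^2 + 0.3^2 + 0.422^2 + 0.489^2 + 0.032^2 + 0.018^2)
= sqrt(0.552234)
= 0.7431

0.7431


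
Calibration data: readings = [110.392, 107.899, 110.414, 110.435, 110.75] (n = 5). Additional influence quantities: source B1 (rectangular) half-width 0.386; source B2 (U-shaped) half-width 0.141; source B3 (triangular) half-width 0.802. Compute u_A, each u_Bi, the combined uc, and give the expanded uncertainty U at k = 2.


mean = (110.392 + 107.899 + 110.414 + 110.435 + 110.75) / 5 = 109.978
s = sqrt(sum((x - mean)^2)/(n-1)) = 1.1713844
u_A = s / sqrt(n) = 1.1713844 / sqrt(5) = 0.52385903
u_B1 = 0.386 / sqrt(3) = 0.2228572
u_B2 = 0.141 / sqrt(2) = 0.099702056
u_B3 = 0.802 / sqrt(6) = 0.32741513
uc = sqrt(0.52385903^2 + 0.2228572^2 + 0.099702056^2 + 0.32741513^2) = 0.66425506
U = k * uc = 2 * 0.66425506
U = 1.3285

1.3285


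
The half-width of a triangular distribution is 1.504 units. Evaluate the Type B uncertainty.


u_B = half_width / sqrt(6)
u_B = 1.504 / 2.4494897
u_B = 0.6140

0.6140


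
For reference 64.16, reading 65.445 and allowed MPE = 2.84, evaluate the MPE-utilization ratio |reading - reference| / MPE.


e = indication - reference = 65.445 - 64.16 = 1.2850
|e| = 1.2850
ratio = |e| / MPE = 1.2850 / 2.84
ratio = 0.4525

0.4525


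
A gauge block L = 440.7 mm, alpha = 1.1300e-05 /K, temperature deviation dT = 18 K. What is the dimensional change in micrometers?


dL = L * alpha * dT
= 440.7 * 1.1300e-05 * 18
= 0.0896384 mm
dL_um = 0.0896384 * 1000 = 89.6384 um

89.6384


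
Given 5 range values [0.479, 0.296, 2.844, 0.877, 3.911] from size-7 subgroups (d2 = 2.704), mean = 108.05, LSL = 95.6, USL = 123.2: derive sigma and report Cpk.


R_bar = (0.479 + 0.296 + 2.844 + 0.877 + 3.911) / 5 = 1.6814
sigma = R_bar / d2 = 1.6814 / 2.704 = 0.62181953
Cp = (USL - LSL)/(6*sigma) = (123.2 - 95.6)/(6*0.62181953) = 7.3976
Cpu = (123.2 - 108.05)/(3*0.62181953) = 8.1213
Cpl = (108.05 - 95.6)/(3*0.62181953) = 6.6740
Cpk = min(Cpu, Cpl) = 6.6740

6.6740


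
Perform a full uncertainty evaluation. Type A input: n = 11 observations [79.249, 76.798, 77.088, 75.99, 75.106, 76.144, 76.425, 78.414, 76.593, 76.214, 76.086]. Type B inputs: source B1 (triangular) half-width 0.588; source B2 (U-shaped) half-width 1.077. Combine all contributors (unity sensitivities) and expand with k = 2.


mean = (79.249 + 76.798 + 77.088 + 75.99 + 75.106 + 76.144 + 76.425 + 78.414 + 76.593 + 76.214 + 76.086) / 11 = 76.737
s = sqrt(sum((x - mean)^2)/(n-1)) = 1.1676739
u_A = s / sqrt(n) = 1.1676739 / sqrt(11) = 0.35206693
u_B1 = 0.588 / sqrt(6) = 0.24004999
u_B2 = 1.077 / sqrt(2) = 0.761554
uc = sqrt(0.35206693^2 + 0.24004999^2 + 0.761554^2) = 0.87266237
U = k * uc = 2 * 0.87266237
U = 1.7453

1.7453


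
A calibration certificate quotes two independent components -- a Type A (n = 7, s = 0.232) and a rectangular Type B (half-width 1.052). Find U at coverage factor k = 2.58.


u_A = s / sqrt(n) = 0.232 / sqrt(7) = 0.087687758
u_B = half_width / sqrt(3) = 1.052 / sqrt(3) = 0.60737248
uc = sqrt(u_A^2 + u_B^2) = sqrt(0.087687758^2 + 0.60737248^2) = 0.61366968
U = k * uc = 2.58 * 0.61366968
U = 1.5833

1.5833


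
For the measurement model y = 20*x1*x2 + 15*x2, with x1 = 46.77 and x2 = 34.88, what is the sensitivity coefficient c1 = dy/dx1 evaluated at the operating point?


y = 20*x1*x2 + 15*x2
dy/dx1 = 20*x2
Evaluate at x2 = 34.88: c1 = 20 * 34.88
c1 = 697.6000

697.6000


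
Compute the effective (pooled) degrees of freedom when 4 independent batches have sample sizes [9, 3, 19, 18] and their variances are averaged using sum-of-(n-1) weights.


nu = sum_i (n_i - 1)
nu = ((9 - 1) + (3 - 1) + (19 - 1) + (18 - 1))
nu = 8 + 2 + 18 + 17
nu = 45

45


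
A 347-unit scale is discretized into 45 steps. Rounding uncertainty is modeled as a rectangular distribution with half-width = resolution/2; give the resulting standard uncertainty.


resolution = range / divisions
resolution = 347 / 45 = 7.7111111
u_res = resolution / (2*sqrt(3))
u_res = 7.7111111 / 3.4641016
u_res = 2.2260

2.2260


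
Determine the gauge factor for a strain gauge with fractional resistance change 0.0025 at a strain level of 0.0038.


GF = (dR/R) / epsilon
= 0.0025 / 0.0038
= 0.6579

0.6579


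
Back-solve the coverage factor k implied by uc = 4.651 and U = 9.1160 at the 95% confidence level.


k = U / uc
k = 9.1160 / 4.651
k = 1.96

1.96


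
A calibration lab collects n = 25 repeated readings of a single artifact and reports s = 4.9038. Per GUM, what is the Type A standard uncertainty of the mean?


u_A = s / sqrt(n)
u_A = 4.9038 / sqrt(25)
u_A = 4.9038 / 5
u_A = 0.9808

0.9808


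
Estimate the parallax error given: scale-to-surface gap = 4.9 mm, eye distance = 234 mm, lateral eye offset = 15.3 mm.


error = h * offset / d
= 4.9 * 15.3 / 234
= 0.3204

0.3204


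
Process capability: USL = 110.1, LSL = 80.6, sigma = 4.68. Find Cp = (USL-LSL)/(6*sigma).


Cp = (USL - LSL) / (6 * sigma)
= (110.1 - 80.6) / (6 * 4.68)
= 29.5000 / 28.0800
= 1.0506

1.0506


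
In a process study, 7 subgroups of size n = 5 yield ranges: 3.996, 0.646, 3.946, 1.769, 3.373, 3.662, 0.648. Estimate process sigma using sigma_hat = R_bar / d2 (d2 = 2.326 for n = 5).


R_bar = (3.996 + 0.646 + 3.946 + 1.769 + 3.373 + 3.662 + 0.648) / 7
R_bar = 18.04 / 7 = 2.5771429
sigma_hat = R_bar / d2 = 2.5771429 / 2.326 = 1.1080

1.1080


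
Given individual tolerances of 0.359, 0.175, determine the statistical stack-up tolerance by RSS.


RSS = sqrt(0.359^2 + 0.175^2)
= sqrt(0.159506)
= 0.3994

0.3994


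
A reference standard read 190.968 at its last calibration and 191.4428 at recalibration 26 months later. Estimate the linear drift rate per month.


rate = (v2 - v1) / months
= (191.4428 - 190.968) / 26
= 0.4748 / 26
= 0.0183

0.0183


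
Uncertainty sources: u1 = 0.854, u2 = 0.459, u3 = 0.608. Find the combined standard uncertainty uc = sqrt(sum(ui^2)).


uc = sqrt(0.854^2 + 0.459^2 + 0.608^2)
uc = sqrt(1.309661)
uc = 1.1444

1.1444


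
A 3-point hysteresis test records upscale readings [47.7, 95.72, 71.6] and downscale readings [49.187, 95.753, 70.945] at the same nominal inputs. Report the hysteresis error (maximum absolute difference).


|47.7 - 49.187| = 1.4870
|95.72 - 95.753| = 0.0330
|71.6 - 70.945| = 0.6550
hysteresis = max(diffs) = 1.4870

1.4870


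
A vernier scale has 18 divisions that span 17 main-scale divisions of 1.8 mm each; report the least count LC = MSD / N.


LC = MSD / n_div
= 1.8 / 18
= 0.1000

0.1000


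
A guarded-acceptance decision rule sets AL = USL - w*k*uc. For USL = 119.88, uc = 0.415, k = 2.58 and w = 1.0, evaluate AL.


U = k * uc = 2.58 * 0.415 = 1.0707
guard band g = w * U = 1.0 * 1.0707 = 1.0707
AL = USL - g = 119.88 - 1.0707
AL = 118.8093

118.8093


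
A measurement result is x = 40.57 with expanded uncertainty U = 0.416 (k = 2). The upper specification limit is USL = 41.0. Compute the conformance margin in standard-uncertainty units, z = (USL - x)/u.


u = U / k = 0.416 / 2 = 0.208
margin = |USL - x| = |41.0 - 40.57| = 0.43
z = margin / u = 0.43 / 0.208
z = 2.0673

2.0673


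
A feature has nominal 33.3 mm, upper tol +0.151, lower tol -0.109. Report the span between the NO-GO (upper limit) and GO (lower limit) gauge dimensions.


GO = nominal - lower_tol (smallest hole = maximum material condition)
GO = 33.3 - 0.109 = 33.191
NO-GO = nominal + upper_tol (largest hole = least material condition)
NO-GO = 33.3 + 0.151 = 33.451
spread = NO-GO - GO = 33.451 - 33.191 = 0.2600

0.2600


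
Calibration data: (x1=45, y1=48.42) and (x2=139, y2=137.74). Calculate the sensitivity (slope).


slope = (y2 - y1) / (x2 - x1)
= (137.74 - 48.42) / (139 - 45)
= 89.3200 / 94
= 0.9502

0.9502


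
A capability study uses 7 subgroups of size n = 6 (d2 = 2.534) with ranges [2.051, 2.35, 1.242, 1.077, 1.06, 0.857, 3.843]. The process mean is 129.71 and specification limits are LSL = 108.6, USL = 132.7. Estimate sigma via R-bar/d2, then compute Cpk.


R_bar = (2.051 + 2.35 + 1.242 + 1.077 + 1.06 + 0.857 + 3.843) / 7 = 1.7828571
sigma = R_bar / d2 = 1.7828571 / 2.534 = 0.70357423
Cp = (USL - LSL)/(6*sigma) = (132.7 - 108.6)/(6*0.70357423) = 5.7089
Cpu = (132.7 - 129.71)/(3*0.70357423) = 1.4166
Cpl = (129.71 - 108.6)/(3*0.70357423) = 10.0013
Cpk = min(Cpu, Cpl) = 1.4166

1.4166


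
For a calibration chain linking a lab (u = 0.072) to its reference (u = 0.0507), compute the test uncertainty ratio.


TUR = u_lab / u_ref
= 0.072 / 0.0507
= 1.4201

1.4201


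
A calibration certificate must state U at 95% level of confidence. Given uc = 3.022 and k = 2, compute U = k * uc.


U = k * uc
U = 2 * 3.022
U = 6.0440

6.0440


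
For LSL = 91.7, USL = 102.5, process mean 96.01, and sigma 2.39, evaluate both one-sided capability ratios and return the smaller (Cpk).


Cpu = (USL - mean) / (3*sigma) = (102.5 - 96.01) / (3*2.39) = 0.9052
Cpl = (mean - LSL) / (3*sigma) = (96.01 - 91.7) / (3*2.39) = 0.6011
Cpk = min(Cpu, Cpl) = 0.6011

0.6011


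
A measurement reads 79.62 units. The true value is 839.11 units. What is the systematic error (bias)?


Systematic error = measured - true
= 79.62 - 839.11
= -759.4900

-759.4900


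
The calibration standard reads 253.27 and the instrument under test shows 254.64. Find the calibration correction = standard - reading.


Correction = standard - reading
= 253.27 - 254.64
= -1.3700

-1.3700


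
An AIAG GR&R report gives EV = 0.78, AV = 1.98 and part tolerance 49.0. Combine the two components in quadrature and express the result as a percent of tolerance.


GRR = sqrt(EV^2 + AV^2) = sqrt(0.78^2 + 1.98^2) = 2.1280977
%GRR = GRR / tol * 100 = 2.1280977 / 49.0 * 100
%GRR = 4.3431

4.3431


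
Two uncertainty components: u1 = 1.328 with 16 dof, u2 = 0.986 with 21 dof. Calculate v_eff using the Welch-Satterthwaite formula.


uc = sqrt(u1^2 + u2^2) = sqrt(1.328^2 + 0.986^2) = 1.6540193
v_eff = uc^4 / (u1^4/v1 + u2^4/v2)
= 1.6540193^4 / (1.328^4/16 + 0.986^4/21)
= 7.4844914 / 0.23939714
v_eff = 31.2639

31.2639


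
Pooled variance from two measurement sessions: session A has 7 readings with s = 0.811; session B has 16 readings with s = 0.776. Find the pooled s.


s_p = sqrt(((n1-1)*s1^2 + (n2-1)*s2^2) / (n1+n2-2))
numerator = (7-1)*0.811^2 + (16-1)*0.776^2 = 3.946326 + 9.03264 = 12.978966
denominator = 7 + 16 - 2 = 21
s_p^2 = 12.978966 / 21 = 0.618046
s_p = sqrt(0.618046) = 0.7862

0.7862


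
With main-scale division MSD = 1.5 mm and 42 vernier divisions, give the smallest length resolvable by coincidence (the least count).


LC = MSD / n_div
= 1.5 / 42
= 0.0357

0.0357


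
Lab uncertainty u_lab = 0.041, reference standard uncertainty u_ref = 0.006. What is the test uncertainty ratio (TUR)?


TUR = u_lab / u_ref
= 0.041 / 0.006
= 6.8333

6.8333


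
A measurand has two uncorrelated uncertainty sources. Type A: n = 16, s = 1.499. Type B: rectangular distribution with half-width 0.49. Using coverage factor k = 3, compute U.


u_A = s / sqrt(n) = 1.499 / sqrt(16) = 0.37475
u_B = half_width / sqrt(3) = 0.49 / sqrt(3) = 0.28290163
uc = sqrt(u_A^2 + u_B^2) = sqrt(0.37475^2 + 0.28290163^2) = 0.46954328
U = k * uc = 3 * 0.46954328
U = 1.4086

1.4086


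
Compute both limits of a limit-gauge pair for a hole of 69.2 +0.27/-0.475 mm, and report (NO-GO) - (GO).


GO = nominal - lower_tol (smallest hole = maximum material condition)
GO = 69.2 - 0.475 = 68.725
NO-GO = nominal + upper_tol (largest hole = least material condition)
NO-GO = 69.2 + 0.27 = 69.47
spread = NO-GO - GO = 69.47 - 68.725 = 0.7450

0.7450


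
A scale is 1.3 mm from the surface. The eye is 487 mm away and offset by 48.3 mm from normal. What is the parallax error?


error = h * offset / d
= 1.3 * 48.3 / 487
= 0.1289

0.1289


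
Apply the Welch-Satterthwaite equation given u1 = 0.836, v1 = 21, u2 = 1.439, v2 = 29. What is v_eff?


uc = sqrt(u1^2 + u2^2) = sqrt(0.836^2 + 1.439^2) = 1.6642166
v_eff = uc^4 / (u1^4/v1 + u2^4/v2)
= 1.6642166^4 / (0.836^4/21 + 1.439^4/29)
= 7.6707777 / 0.17111791
v_eff = 44.8274

44.8274


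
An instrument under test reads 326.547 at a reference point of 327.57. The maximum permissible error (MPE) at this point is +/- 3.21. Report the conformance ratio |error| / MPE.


e = indication - reference = 326.547 - 327.57 = -1.0230
|e| = 1.0230
ratio = |e| / MPE = 1.0230 / 3.21
ratio = 0.3187

0.3187


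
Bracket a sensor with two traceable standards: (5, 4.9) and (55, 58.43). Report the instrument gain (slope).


slope = (y2 - y1) / (x2 - x1)
= (58.43 - 4.9) / (55 - 5)
= 53.5300 / 50
= 1.0706

1.0706


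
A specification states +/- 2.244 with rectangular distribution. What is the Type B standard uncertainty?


u_B = half_width / sqrt(3)
u_B = 2.244 / 1.7320508
u_B = 1.2956

1.2956


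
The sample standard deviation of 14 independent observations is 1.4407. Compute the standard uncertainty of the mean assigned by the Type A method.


u_A = s / sqrt(n)
u_A = 1.4407 / sqrt(14)
u_A = 1.4407 / 3.7416574
u_A = 0.3850

0.3850


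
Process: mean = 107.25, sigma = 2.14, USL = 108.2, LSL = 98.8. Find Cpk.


Cpu = (USL - mean) / (3*sigma) = (108.2 - 107.25) / (3*2.14) = 0.1480
Cpl = (mean - LSL) / (3*sigma) = (107.25 - 98.8) / (3*2.14) = 1.3162
Cpk = min(Cpu, Cpl) = 0.1480

0.1480


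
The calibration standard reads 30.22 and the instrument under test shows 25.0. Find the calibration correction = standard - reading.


Correction = standard - reading
= 30.22 - 25.0
= 5.2200

5.2200


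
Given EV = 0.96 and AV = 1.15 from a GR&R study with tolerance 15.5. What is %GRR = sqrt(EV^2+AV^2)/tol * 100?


GRR = sqrt(EV^2 + AV^2) = sqrt(0.96^2 + 1.15^2) = 1.498032
%GRR = GRR / tol * 100 = 1.498032 / 15.5 * 100
%GRR = 9.6647

9.6647


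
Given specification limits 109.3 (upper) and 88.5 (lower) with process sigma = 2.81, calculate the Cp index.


Cp = (USL - LSL) / (6 * sigma)
= (109.3 - 88.5) / (6 * 2.81)
= 20.8000 / 16.8600
= 1.2337

1.2337


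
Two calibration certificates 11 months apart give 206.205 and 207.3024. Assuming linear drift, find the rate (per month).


rate = (v2 - v1) / months
= (207.3024 - 206.205) / 11
= 1.0974 / 11
= 0.0998

0.0998


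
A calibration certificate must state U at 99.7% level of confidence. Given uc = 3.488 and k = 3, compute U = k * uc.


U = k * uc
U = 3 * 3.488
U = 10.4640

10.4640


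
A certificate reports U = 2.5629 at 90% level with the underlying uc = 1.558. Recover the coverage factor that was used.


k = U / uc
k = 2.5629 / 1.558
k = 1.645

1.645


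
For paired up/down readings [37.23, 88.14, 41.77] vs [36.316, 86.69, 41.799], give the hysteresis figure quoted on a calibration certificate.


|37.23 - 36.316| = 0.9140
|88.14 - 86.69| = 1.4500
|41.77 - 41.799| = 0.0290
hysteresis = max(diffs) = 1.4500

1.4500


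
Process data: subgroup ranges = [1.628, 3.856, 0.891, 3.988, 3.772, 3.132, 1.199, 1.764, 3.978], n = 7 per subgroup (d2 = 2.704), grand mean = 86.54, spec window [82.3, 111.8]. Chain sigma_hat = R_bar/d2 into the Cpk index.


R_bar = (1.628 + 3.856 + 0.891 + 3.988 + 3.772 + 3.132 + 1.199 + 1.764 + 3.978) / 9 = 2.6897778
sigma = R_bar / d2 = 2.6897778 / 2.704 = 0.99474031
Cp = (USL - LSL)/(6*sigma) = (111.8 - 82.3)/(6*0.99474031) = 4.9427
Cpu = (111.8 - 86.54)/(3*0.99474031) = 8.4645
Cpl = (86.54 - 82.3)/(3*0.99474031) = 1.4208
Cpk = min(Cpu, Cpl) = 1.4208

1.4208


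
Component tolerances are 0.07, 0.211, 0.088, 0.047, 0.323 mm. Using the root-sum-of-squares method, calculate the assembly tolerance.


RSS = sqrt(0.07^2 + 0.211^2 + 0.088^2 + 0.047^2 + 0.323^2)
= sqrt(0.163703)
= 0.4046

0.4046


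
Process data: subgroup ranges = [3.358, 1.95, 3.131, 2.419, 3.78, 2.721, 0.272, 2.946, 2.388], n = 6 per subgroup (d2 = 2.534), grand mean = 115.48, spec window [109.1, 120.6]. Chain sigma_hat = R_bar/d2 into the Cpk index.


R_bar = (3.358 + 1.95 + 3.131 + 2.419 + 3.78 + 2.721 + 0.272 + 2.946 + 2.388) / 9 = 2.5516667
sigma = R_bar / d2 = 2.5516667 / 2.534 = 1.0069719
Cp = (USL - LSL)/(6*sigma) = (120.6 - 109.1)/(6*1.0069719) = 1.9034
Cpu = (120.6 - 115.48)/(3*1.0069719) = 1.6949
Cpl = (115.48 - 109.1)/(3*1.0069719) = 2.1119
Cpk = min(Cpu, Cpl) = 1.6949

1.6949


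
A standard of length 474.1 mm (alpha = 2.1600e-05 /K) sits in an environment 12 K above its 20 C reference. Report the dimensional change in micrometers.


dL = L * alpha * dT
= 474.1 * 2.1600e-05 * 12
= 0.1228867 mm
dL_um = 0.1228867 * 1000 = 122.8867 um

122.8867


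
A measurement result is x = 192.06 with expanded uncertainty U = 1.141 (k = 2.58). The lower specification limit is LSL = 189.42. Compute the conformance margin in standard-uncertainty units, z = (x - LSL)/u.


u = U / k = 1.141 / 2.58 = 0.44224806
margin = |LSL - x| = |189.42 - 192.06| = 2.64
z = margin / u = 2.64 / 0.44224806
z = 5.9695

5.9695


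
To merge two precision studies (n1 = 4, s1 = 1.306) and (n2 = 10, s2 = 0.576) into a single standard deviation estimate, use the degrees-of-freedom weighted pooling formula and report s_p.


s_p = sqrt(((n1-1)*s1^2 + (n2-1)*s2^2) / (n1+n2-2))
numerator = (4-1)*1.306^2 + (10-1)*0.576^2 = 5.116908 + 2.985984 = 8.102892
denominator = 4 + 10 - 2 = 12
s_p^2 = 8.102892 / 12 = 0.675241
s_p = sqrt(0.675241) = 0.8217

0.8217


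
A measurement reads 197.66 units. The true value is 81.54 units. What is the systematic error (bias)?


Systematic error = measured - true
= 197.66 - 81.54
= 116.1200

116.1200


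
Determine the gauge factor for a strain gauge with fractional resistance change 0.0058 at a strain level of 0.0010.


GF = (dR/R) / epsilon
= 0.0058 / 0.0010
= 5.8000

5.8000


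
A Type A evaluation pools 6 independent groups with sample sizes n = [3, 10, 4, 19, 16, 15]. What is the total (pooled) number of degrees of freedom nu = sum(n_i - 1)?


nu = sum_i (n_i - 1)
nu = ((3 - 1) + (10 - 1) + (4 - 1) + (19 - 1) + (16 - 1) + (15 - 1))
nu = 2 + 9 + 3 + 18 + 15 + 14
nu = 61

61
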